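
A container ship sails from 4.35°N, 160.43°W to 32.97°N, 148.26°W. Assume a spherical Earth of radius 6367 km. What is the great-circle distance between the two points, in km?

3422 km

cos σ = sin φ₁ sin φ₂ + cos φ₁ cos φ₂ cos Δλ
      = sin(4.35°)sin(32.97°) + cos(4.35°)cos(32.97°)cos(12.17°) = 0.8590
σ = 30.794° → d = Rσ = 6367·0.53745 = 3422 km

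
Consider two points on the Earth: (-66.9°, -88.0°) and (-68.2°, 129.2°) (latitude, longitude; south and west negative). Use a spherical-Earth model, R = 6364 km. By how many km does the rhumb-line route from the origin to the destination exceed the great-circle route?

1343 km

Great circle: cos σ = sin φ₁ sin φ₂ + cos φ₁ cos φ₂ cos Δλ,  σ = 0.7407 rad → d_gc = 4713.9 km
Rhumb line: Δψ = -0.0594, q = Δφ/Δψ = 0.3818, d_rh = R√(Δφ²+q²Δλ²) = 6057.1 km
Excess = 6057.1 − 4713.9 = 1343.2 ≈ 1343 km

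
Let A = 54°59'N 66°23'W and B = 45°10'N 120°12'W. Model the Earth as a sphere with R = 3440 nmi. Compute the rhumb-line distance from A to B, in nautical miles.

2146 nmi

Δψ = ln[tan(π/4+φ₂/2)/tan(π/4+φ₁/2)] = -0.2682;  Δφ = -0.1713 rad,  Δλ = -0.9393 rad
q = Δφ/Δψ = 0.6387
d = R·√(Δφ² + q²Δλ²) = 3440·0.62394 = 2146 nmi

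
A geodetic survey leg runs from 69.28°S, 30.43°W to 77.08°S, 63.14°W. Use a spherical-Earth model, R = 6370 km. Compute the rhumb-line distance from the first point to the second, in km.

1349 km

Δψ = ln[tan(π/4+φ₂/2)/tan(π/4+φ₁/2)] = -0.4791;  Δφ = -0.1361 rad,  Δλ = -0.5709 rad
q = Δφ/Δψ = 0.2842
d = R·√(Δφ² + q²Δλ²) = 6370·0.21179 = 1349 km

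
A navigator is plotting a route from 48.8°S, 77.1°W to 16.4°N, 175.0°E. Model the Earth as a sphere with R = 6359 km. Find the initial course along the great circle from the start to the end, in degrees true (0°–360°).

267.7°

N = sin Δλ·cos φ₂ = -0.9129;  D = cos φ₁ sin φ₂ − sin φ₁ cos φ₂ cos Δλ = -0.0359
initial course = atan2(N, D) = 267.75°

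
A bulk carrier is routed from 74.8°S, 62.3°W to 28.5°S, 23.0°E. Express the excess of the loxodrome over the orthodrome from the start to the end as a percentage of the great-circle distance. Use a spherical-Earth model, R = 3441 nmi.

Great circle: σ = 1.0709 rad → d_gc = Rσ = 3684.9 nmi
Rhumb: Δφ = +0.8081, Δλ = +1.4888, Δψ = +1.4949, q = Δφ/Δψ = 0.5406 → d_rh = R√(Δφ²+q²Δλ²) = 3924.4 nmi
Excess = (3924.4 − 3684.9) / 3684.9 = 239.5 / 3684.9 = 6.50% ≈ 6.5%

6.5%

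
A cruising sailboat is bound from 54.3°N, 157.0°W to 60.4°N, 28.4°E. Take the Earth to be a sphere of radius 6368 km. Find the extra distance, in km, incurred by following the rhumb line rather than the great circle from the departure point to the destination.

Great circle: cos σ = sin φ₁ sin φ₂ + cos φ₁ cos φ₂ cos Δλ,  σ = 1.1383 rad → d_gc = 7248.6 km
Rhumb line: Δψ = +0.1979, q = Δφ/Δψ = 0.5380, d_rh = R√(Δφ²+q²Δλ²) = 10462.3 km
Excess = 10462.3 − 7248.6 = 3213.7 ≈ 3214 km

3214 km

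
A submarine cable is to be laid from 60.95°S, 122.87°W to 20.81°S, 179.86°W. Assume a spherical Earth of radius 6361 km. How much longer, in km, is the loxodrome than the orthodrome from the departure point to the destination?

Great circle: cos σ = sin φ₁ sin φ₂ + cos φ₁ cos φ₂ cos Δλ,  σ = 0.9790 rad → d_gc = 6227.4 km
Rhumb line: Δψ = +0.9791, q = Δφ/Δψ = 0.7155, d_rh = R√(Δφ²+q²Δλ²) = 6352.4 km
Excess = 6352.4 − 6227.4 = 125.0 ≈ 125 km

125 km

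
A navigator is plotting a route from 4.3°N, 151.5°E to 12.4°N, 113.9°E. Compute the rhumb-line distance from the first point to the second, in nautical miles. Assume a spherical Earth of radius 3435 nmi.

Rhumb course C = atan2(Δλ, Δψ) with Δψ = ln[tan(π/4+φ₂/2)/tan(π/4+φ₁/2)] = +0.1430, Δλ = -0.6562 → C = 282.29°
d = R·|Δφ| / |cos C| = 3435·0.14137 / 0.21293 = 2281 nmi

2281 nmi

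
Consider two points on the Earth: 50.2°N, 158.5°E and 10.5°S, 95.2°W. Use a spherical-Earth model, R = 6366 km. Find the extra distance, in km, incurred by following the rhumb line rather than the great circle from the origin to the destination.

364 km

Great circle: cos σ = sin φ₁ sin φ₂ + cos φ₁ cos φ₂ cos Δλ,  σ = 1.8930 rad → d_gc = 12050.8 km
Rhumb line: Δψ = -1.2004, q = Δφ/Δψ = 0.8825, d_rh = R√(Δφ²+q²Δλ²) = 12415.0 km
Excess = 12415.0 − 12050.8 = 364.2 ≈ 364 km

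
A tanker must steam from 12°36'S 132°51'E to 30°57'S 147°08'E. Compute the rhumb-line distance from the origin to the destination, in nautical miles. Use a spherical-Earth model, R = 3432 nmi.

1354 nmi

Δψ = ln[tan(π/4+φ₂/2)/tan(π/4+φ₁/2)] = -0.3468;  Δφ = -0.3203 rad,  Δλ = +0.2493 rad
q = Δφ/Δψ = 0.9234
d = R·√(Δφ² + q²Δλ²) = 3432·0.39441 = 1354 nmi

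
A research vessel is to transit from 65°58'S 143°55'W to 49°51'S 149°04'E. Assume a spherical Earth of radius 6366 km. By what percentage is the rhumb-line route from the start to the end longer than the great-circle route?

Great circle: σ = 0.6424 rad → d_gc = Rσ = 4089.8 km
Rhumb: Δφ = +0.2813, Δλ = -1.1697, Δψ = +0.5405, q = Δφ/Δψ = 0.5204 → d_rh = R√(Δφ²+q²Δλ²) = 4268.8 km
Excess = (4268.8 − 4089.8) / 4089.8 = 179.0 / 4089.8 = 4.38% ≈ 4.4%

4.4%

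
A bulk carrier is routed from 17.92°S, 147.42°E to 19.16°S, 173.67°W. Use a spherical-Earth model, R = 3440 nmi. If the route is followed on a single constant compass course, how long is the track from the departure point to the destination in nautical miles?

2216 nmi

Δψ = ln[tan(π/4+φ₂/2)/tan(π/4+φ₁/2)] = -0.0228;  Δφ = -0.0216 rad,  Δλ = +0.6791 rad
q = Δφ/Δψ = 0.9481
d = R·√(Δφ² + q²Δλ²) = 3440·0.64421 = 2216 nmi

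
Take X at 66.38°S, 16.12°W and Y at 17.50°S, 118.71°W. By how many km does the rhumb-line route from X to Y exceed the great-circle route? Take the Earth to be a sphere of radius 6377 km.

697 km

Great circle: cos σ = sin φ₁ sin φ₂ + cos φ₁ cos φ₂ cos Δλ,  σ = 1.3774 rad → d_gc = 8783.5 km
Rhumb line: Δψ = +1.2547, q = Δφ/Δψ = 0.6799, d_rh = R√(Δφ²+q²Δλ²) = 9480.2 km
Excess = 9480.2 − 8783.5 = 696.7 ≈ 697 km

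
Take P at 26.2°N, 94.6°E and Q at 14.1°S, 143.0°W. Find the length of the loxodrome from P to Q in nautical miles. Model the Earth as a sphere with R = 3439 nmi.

7548 nmi

Δψ = ln[tan(π/4+φ₂/2)/tan(π/4+φ₁/2)] = -0.7227;  Δφ = -0.7034 rad,  Δλ = +2.1363 rad
q = Δφ/Δψ = 0.9732
d = R·√(Δφ² + q²Δλ²) = 3439·2.19485 = 7548 nmi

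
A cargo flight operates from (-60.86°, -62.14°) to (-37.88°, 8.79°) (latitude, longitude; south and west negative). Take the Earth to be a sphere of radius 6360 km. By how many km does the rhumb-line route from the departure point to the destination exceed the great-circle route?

220 km

Great circle: cos σ = sin φ₁ sin φ₂ + cos φ₁ cos φ₂ cos Δλ,  σ = 0.8475 rad → d_gc = 5390.0 km
Rhumb line: Δψ = +0.6320, q = Δφ/Δψ = 0.6346, d_rh = R√(Δφ²+q²Δλ²) = 5609.8 km
Excess = 5609.8 − 5390.0 = 219.8 ≈ 220 km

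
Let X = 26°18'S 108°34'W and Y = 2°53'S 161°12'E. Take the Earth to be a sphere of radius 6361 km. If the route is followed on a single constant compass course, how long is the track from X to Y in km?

9963 km

Rhumb course C = atan2(Δλ, Δψ) with Δψ = ln[tan(π/4+φ₂/2)/tan(π/4+φ₁/2)] = +0.4257, Δλ = -1.5749 → C = 285.13°
d = R·|Δφ| / |cos C| = 6361·0.40870 / 0.26094 = 9963 km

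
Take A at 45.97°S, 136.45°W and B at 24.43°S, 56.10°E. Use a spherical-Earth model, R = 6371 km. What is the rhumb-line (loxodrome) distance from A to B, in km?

Rhumb course C = atan2(Δλ, Δψ) with Δψ = ln[tan(π/4+φ₂/2)/tan(π/4+φ₁/2)] = +0.4656, Δλ = -2.9226 → C = 279.05°
d = R·|Δφ| / |cos C| = 6371·0.37594 / 0.15733 = 15224 km

15224 km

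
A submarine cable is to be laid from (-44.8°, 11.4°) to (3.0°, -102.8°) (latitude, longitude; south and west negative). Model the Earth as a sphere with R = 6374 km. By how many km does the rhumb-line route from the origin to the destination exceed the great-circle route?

451 km

Great circle: cos σ = sin φ₁ sin φ₂ + cos φ₁ cos φ₂ cos Δλ,  σ = 1.9043 rad → d_gc = 12138.0 km
Rhumb line: Δψ = +0.9288, q = Δφ/Δψ = 0.8982, d_rh = R√(Δφ²+q²Δλ²) = 12589.2 km
Excess = 12589.2 − 12138.0 = 451.2 ≈ 451 km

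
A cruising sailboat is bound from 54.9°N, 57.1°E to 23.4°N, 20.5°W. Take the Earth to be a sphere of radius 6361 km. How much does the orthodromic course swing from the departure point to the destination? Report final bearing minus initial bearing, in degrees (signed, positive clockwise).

-55.6°

At departure: θ₁ = atan2(sin Δλ cos φ₂, cos φ₁ sin φ₂ − sin φ₁ cos φ₂ cos Δλ) = 274.28°
At arrival: θ₂ = atan2(sin Δλ cos φ₁, −cos φ₂ sin φ₁ + sin φ₂ cos φ₁ cos Δλ) = 218.67°
Δθ = θ₂ − θ₁ = -55.6°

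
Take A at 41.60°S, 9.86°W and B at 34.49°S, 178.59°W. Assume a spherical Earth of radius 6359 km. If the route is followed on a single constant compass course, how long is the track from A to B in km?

14748 km

Rhumb course C = atan2(Δλ, Δψ) with Δψ = ln[tan(π/4+φ₂/2)/tan(π/4+φ₁/2)] = +0.1578, Δλ = -2.9449 → C = 273.07°
d = R·|Δφ| / |cos C| = 6359·0.12409 / 0.05351 = 14748 km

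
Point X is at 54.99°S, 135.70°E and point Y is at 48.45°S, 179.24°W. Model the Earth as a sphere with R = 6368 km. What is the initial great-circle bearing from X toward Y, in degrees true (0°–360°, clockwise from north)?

θ = atan2( sin Δλ·cos φ₂ ,  cos φ₁ sin φ₂ − sin φ₁ cos φ₂ cos Δλ )
  = atan2(+0.4695, -0.0456) = 95.55°

95.6°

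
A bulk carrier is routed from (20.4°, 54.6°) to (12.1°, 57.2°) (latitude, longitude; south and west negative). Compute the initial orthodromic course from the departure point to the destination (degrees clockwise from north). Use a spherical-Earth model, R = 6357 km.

162.9°

θ = atan2( sin Δλ·cos φ₂ ,  cos φ₁ sin φ₂ − sin φ₁ cos φ₂ cos Δλ )
  = atan2(+0.0444, -0.1440) = 162.88°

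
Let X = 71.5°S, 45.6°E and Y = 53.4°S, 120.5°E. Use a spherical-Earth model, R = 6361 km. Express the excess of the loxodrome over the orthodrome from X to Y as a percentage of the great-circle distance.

Great circle: σ = 0.6256 rad → d_gc = Rσ = 3979.4 km
Rhumb: Δφ = +0.3159, Δλ = +1.3073, Δψ = +0.7084, q = Δφ/Δψ = 0.4460 → d_rh = R√(Δφ²+q²Δλ²) = 4217.8 km
Excess = (4217.8 − 3979.4) / 3979.4 = 238.4 / 3979.4 = 5.99% ≈ 6.0%

6.0%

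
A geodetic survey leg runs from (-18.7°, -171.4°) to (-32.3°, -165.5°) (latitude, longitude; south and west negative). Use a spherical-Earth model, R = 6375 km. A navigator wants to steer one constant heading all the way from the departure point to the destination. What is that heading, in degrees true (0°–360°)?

158.7°

Δψ = ln[tan(π/4+φ₂/2)/tan(π/4+φ₁/2)] = -0.2639
Δλ = +0.1030 rad (taken the short way round)
course = atan2(Δλ, Δψ) = 158.68°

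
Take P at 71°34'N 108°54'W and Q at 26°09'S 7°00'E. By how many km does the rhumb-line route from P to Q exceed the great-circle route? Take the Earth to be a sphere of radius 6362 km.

Great circle: cos σ = sin φ₁ sin φ₂ + cos φ₁ cos φ₂ cos Δλ,  σ = 2.1437 rad → d_gc = 13638.3 km
Rhumb line: Δψ = -2.2917, q = Δφ/Δψ = 0.7442, d_rh = R√(Δφ²+q²Δλ²) = 14472.6 km
Excess = 14472.6 − 13638.3 = 834.3 ≈ 834 km

834 km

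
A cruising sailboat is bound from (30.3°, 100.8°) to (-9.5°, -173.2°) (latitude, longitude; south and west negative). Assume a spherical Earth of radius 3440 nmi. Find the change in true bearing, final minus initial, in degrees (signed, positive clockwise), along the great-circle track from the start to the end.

+20.3°

Initial bearing θ₁ = atan2(sin Δλ cos φ₂, cos φ₁ sin φ₂ − sin φ₁ cos φ₂ cos Δλ) = 100.21°
Final bearing θ₂ = (initial bearing from the destination back to the start) + 180° = 120.51°
Δθ = θ₂ − θ₁ = +20.3°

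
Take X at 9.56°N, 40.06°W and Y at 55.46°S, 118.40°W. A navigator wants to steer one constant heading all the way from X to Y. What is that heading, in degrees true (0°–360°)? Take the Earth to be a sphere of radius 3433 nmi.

225.7°

Δψ = ln[tan(π/4+φ₂/2)/tan(π/4+φ₁/2)] = -1.3359
Δλ = -1.3673 rad (taken the short way round)
course = atan2(Δλ, Δψ) = 225.66°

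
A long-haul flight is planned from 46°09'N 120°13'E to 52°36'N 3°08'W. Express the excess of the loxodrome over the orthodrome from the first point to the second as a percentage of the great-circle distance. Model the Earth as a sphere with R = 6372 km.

14.8%

Great circle: σ = 1.2222 rad → d_gc = Rσ = 7787.9 km
Rhumb: Δφ = +0.1126, Δλ = -2.1529, Δψ = +0.1732, q = Δφ/Δψ = 0.6498 → d_rh = R√(Δφ²+q²Δλ²) = 8943.1 km
Excess = (8943.1 − 7787.9) / 7787.9 = 1155.2 / 7787.9 = 14.83% ≈ 14.8%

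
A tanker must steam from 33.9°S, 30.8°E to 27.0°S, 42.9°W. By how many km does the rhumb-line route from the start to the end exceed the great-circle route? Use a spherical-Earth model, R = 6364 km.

142 km

Great circle: cos σ = sin φ₁ sin φ₂ + cos φ₁ cos φ₂ cos Δλ,  σ = 1.0919 rad → d_gc = 6949.0 km
Rhumb line: Δψ = +0.1398, q = Δφ/Δψ = 0.8612, d_rh = R√(Δφ²+q²Δλ²) = 7091.3 km
Excess = 7091.3 − 6949.0 = 142.3 ≈ 142 km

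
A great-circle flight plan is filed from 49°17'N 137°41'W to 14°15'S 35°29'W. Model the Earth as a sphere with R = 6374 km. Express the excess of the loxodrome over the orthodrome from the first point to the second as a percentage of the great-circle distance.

2.3%

Great circle: σ = 1.8967 rad → d_gc = Rσ = 12089.7 km
Rhumb: Δφ = -1.1089, Δλ = +1.7837, Δψ = -1.2427, q = Δφ/Δψ = 0.8923 → d_rh = R√(Δφ²+q²Δλ²) = 12364.5 km
Excess = (12364.5 − 12089.7) / 12089.7 = 274.8 / 12089.7 = 2.27% ≈ 2.3%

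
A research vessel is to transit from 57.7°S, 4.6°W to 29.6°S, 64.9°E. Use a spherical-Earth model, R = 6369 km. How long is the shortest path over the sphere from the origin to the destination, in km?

6062 km

Haversine: a = sin²(Δφ/2)+cos φ₁ cos φ₂ sin²(Δλ/2) = 0.20989;  σ = 2·atan2(√a,√(1−a))
σ = 54.534° → d = Rσ = 6369·0.95179 = 6062 km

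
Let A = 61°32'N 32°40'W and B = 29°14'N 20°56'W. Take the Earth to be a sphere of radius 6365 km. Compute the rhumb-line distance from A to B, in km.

3694 km

Δψ = ln[tan(π/4+φ₂/2)/tan(π/4+φ₁/2)] = -0.8379;  Δφ = -0.5637 rad,  Δλ = +0.2048 rad
q = Δφ/Δψ = 0.6728
d = R·√(Δφ² + q²Δλ²) = 6365·0.58034 = 3694 km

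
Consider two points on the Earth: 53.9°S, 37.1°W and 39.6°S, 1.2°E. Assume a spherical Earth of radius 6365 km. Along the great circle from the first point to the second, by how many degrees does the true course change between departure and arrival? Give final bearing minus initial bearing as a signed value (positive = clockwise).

-28.6°

At departure: θ₁ = atan2(sin Δλ cos φ₂, cos φ₁ sin φ₂ − sin φ₁ cos φ₂ cos Δλ) = 76.69°
At arrival: θ₂ = atan2(sin Δλ cos φ₁, −cos φ₂ sin φ₁ + sin φ₂ cos φ₁ cos Δλ) = 48.08°
Δθ = θ₂ − θ₁ = -28.6°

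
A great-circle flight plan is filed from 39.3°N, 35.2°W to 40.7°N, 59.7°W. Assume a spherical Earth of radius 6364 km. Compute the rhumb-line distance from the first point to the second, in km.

2090 km

Rhumb course C = atan2(Δλ, Δψ) with Δψ = ln[tan(π/4+φ₂/2)/tan(π/4+φ₁/2)] = +0.0319, Δλ = -0.4276 → C = 274.27°
d = R·|Δφ| / |cos C| = 6364·0.02443 / 0.07439 = 2090 km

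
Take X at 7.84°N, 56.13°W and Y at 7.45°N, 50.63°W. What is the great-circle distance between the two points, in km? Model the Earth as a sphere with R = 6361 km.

Haversine: a = sin²(Δφ/2)+cos φ₁ cos φ₂ sin²(Δλ/2) = 0.00227;  σ = 2·atan2(√a,√(1−a))
σ = 5.465° → d = Rσ = 6361·0.09538 = 607 km

607 km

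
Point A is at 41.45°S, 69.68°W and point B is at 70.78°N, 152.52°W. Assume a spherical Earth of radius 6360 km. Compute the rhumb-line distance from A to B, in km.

Δψ = ln[tan(π/4+φ₂/2)/tan(π/4+φ₁/2)] = +2.5723;  Δφ = +1.9588 rad,  Δλ = -1.4458 rad
q = Δφ/Δψ = 0.7615
d = R·√(Δφ² + q²Δλ²) = 6360·2.24700 = 14291 km

14291 km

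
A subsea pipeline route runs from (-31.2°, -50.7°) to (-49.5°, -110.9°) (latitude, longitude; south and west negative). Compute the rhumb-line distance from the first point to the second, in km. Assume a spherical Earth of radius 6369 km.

Rhumb course C = atan2(Δλ, Δψ) with Δψ = ln[tan(π/4+φ₂/2)/tan(π/4+φ₁/2)] = -0.4235, Δλ = -1.0507 → C = 248.05°
d = R·|Δφ| / |cos C| = 6369·0.31940 / 0.37387 = 5441 km

5441 km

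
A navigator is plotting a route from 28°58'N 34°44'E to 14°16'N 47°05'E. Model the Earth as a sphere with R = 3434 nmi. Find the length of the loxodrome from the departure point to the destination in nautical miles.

1116 nmi

Δψ = ln[tan(π/4+φ₂/2)/tan(π/4+φ₁/2)] = -0.2770;  Δφ = -0.2566 rad,  Δλ = +0.2155 rad
q = Δφ/Δψ = 0.9263
d = R·√(Δφ² + q²Δλ²) = 3434·0.32510 = 1116 nmi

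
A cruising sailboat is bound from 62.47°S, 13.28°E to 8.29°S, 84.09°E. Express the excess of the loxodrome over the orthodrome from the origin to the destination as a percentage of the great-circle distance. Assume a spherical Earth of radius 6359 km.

Great circle: σ = 1.2889 rad → d_gc = Rσ = 8196.0 km
Rhumb: Δφ = +0.9456, Δλ = +1.2359, Δψ = +1.2614, q = Δφ/Δψ = 0.7497 → d_rh = R√(Δφ²+q²Δλ²) = 8418.3 km
Excess = (8418.3 − 8196.0) / 8196.0 = 222.3 / 8196.0 = 2.71% ≈ 2.7%

2.7%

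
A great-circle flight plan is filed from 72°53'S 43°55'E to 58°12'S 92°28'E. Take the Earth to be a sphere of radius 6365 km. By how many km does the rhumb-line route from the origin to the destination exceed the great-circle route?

Great circle: cos σ = sin φ₁ sin φ₂ + cos φ₁ cos φ₂ cos Δλ,  σ = 0.4155 rad → d_gc = 2644.7 km
Rhumb line: Δψ = +0.6381, q = Δφ/Δψ = 0.4016, d_rh = R√(Δφ²+q²Δλ²) = 2711.6 km
Excess = 2711.6 − 2644.7 = 66.9 ≈ 67 km

67 km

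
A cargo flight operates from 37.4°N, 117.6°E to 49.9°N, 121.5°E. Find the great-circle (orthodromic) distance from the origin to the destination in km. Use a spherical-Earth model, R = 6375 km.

1425 km

cos σ = sin φ₁ sin φ₂ + cos φ₁ cos φ₂ cos Δλ
      = sin(37.40°)sin(49.90°) + cos(37.40°)cos(49.90°)cos(3.90°) = 0.9751
σ = 12.810° → d = Rσ = 6375·0.22357 = 1425 km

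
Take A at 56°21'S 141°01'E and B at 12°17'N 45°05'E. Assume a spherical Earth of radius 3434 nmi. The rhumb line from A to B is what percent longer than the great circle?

2.9%

Great circle: σ = 1.8060 rad → d_gc = Rσ = 6201.9 nmi
Rhumb: Δφ = +1.1979, Δλ = -1.6744, Δψ = +1.4121, q = Δφ/Δψ = 0.8483 → d_rh = R√(Δφ²+q²Δλ²) = 6380.6 nmi
Excess = (6380.6 − 6201.9) / 6201.9 = 178.7 / 6201.9 = 2.88% ≈ 2.9%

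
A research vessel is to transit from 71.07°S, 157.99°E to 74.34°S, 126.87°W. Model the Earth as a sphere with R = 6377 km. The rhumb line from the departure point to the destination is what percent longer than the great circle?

6.9%

Great circle: σ = 0.3674 rad → d_gc = Rσ = 2343.0 km
Rhumb: Δφ = -0.0571, Δλ = +1.3114, Δψ = -0.1925, q = Δφ/Δψ = 0.2964 → d_rh = R√(Δφ²+q²Δλ²) = 2505.5 km
Excess = (2505.5 − 2343.0) / 2343.0 = 162.5 / 2343.0 = 6.94% ≈ 6.9%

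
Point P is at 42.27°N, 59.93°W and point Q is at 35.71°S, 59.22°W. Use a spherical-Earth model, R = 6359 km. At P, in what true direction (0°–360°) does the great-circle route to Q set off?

N = sin Δλ·cos φ₂ = +0.0101;  D = cos φ₁ sin φ₂ − sin φ₁ cos φ₂ cos Δλ = -0.9780
initial course = atan2(N, D) = 179.41°

179.4°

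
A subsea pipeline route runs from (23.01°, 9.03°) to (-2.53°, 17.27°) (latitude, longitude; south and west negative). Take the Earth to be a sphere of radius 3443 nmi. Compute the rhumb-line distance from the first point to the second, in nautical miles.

1609 nmi

Rhumb course C = atan2(Δλ, Δψ) with Δψ = ln[tan(π/4+φ₂/2)/tan(π/4+φ₁/2)] = -0.4570, Δλ = +0.1438 → C = 162.53°
d = R·|Δφ| / |cos C| = 3443·0.44576 / 0.95389 = 1609 nmi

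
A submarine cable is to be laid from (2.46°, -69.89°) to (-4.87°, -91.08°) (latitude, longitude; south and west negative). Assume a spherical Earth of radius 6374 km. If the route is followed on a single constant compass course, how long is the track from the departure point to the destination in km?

2492 km

Rhumb course C = atan2(Δλ, Δψ) with Δψ = ln[tan(π/4+φ₂/2)/tan(π/4+φ₁/2)] = -0.1280, Δλ = -0.3698 → C = 250.90°
d = R·|Δφ| / |cos C| = 6374·0.12793 / 0.32718 = 2492 km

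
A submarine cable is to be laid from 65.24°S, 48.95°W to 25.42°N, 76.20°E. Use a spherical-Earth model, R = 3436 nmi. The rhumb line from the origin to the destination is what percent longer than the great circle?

Great circle: σ = 2.2238 rad → d_gc = Rσ = 7640.9 nmi
Rhumb: Δφ = +1.5823, Δλ = +2.1843, Δψ = +1.9754, q = Δφ/Δψ = 0.8010 → d_rh = R√(Δφ²+q²Δλ²) = 8105.6 nmi
Excess = (8105.6 − 7640.9) / 7640.9 = 464.7 / 7640.9 = 6.08% ≈ 6.1%

6.1%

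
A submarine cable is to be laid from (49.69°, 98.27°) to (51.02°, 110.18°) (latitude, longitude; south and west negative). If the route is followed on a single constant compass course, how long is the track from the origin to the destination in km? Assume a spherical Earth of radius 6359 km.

856 km

Δψ = ln[tan(π/4+φ₂/2)/tan(π/4+φ₁/2)] = +0.0364;  Δφ = +0.0232 rad,  Δλ = +0.2079 rad
q = Δφ/Δψ = 0.6380
d = R·√(Δφ² + q²Δλ²) = 6359·0.13463 = 856 km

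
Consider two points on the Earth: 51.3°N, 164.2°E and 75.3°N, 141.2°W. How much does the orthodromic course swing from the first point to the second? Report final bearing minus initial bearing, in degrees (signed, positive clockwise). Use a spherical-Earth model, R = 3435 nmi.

+50.5°

At departure: θ₁ = atan2(sin Δλ cos φ₂, cos φ₁ sin φ₂ − sin φ₁ cos φ₂ cos Δλ) = 22.88°
At arrival: θ₂ = atan2(sin Δλ cos φ₁, −cos φ₂ sin φ₁ + sin φ₂ cos φ₁ cos Δλ) = 73.36°
Δθ = θ₂ − θ₁ = +50.5°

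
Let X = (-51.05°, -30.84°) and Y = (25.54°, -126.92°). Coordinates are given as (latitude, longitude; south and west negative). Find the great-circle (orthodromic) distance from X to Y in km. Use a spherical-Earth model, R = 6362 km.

Haversine: a = sin²(Δφ/2)+cos φ₁ cos φ₂ sin²(Δλ/2) = 0.69769;  σ = 2·atan2(√a,√(1−a))
σ = 113.289° → d = Rσ = 6362·1.97727 = 12579 km

12579 km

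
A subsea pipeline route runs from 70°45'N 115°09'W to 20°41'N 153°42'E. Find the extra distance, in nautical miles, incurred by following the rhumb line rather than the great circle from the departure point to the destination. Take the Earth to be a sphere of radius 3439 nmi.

Great circle: cos σ = sin φ₁ sin φ₂ + cos φ₁ cos φ₂ cos Δλ,  σ = 1.2374 rad → d_gc = 4255.4 nmi
Rhumb line: Δψ = -1.4053, q = Δφ/Δψ = 0.6218, d_rh = R√(Δφ²+q²Δλ²) = 4539.1 nmi
Excess = 4539.1 − 4255.4 = 283.7 ≈ 284 nmi

284 nmi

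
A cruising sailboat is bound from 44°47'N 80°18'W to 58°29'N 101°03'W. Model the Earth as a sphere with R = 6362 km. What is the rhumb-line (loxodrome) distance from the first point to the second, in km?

Rhumb course C = atan2(Δλ, Δψ) with Δψ = ln[tan(π/4+φ₂/2)/tan(π/4+φ₁/2)] = +0.3892, Δλ = -0.3622 → C = 317.06°
d = R·|Δφ| / |cos C| = 6362·0.23911 / 0.73204 = 2078 km

2078 km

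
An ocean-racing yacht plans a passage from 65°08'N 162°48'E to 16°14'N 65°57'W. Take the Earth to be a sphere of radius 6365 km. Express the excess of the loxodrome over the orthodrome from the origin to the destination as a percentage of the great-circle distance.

Great circle: σ = 1.5834 rad → d_gc = Rσ = 10078.2 km
Rhumb: Δφ = -0.8535, Δλ = +2.2907, Δψ = -1.2248, q = Δφ/Δψ = 0.6968 → d_rh = R√(Δφ²+q²Δλ²) = 11521.3 km
Excess = (11521.3 − 10078.2) / 10078.2 = 1443.1 / 10078.2 = 14.32% ≈ 14.3%

14.3%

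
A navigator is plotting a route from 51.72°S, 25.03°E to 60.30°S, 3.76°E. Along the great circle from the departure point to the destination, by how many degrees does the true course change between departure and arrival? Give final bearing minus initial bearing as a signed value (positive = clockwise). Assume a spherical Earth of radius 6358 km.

+17.7°

At departure: θ₁ = atan2(sin Δλ cos φ₂, cos φ₁ sin φ₂ − sin φ₁ cos φ₂ cos Δλ) = 225.65°
At arrival: θ₂ = atan2(sin Δλ cos φ₁, −cos φ₂ sin φ₁ + sin φ₂ cos φ₁ cos Δλ) = 243.40°
Δθ = θ₂ − θ₁ = +17.7°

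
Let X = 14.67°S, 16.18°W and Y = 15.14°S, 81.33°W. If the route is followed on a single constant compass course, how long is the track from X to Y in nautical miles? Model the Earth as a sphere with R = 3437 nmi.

Δψ = ln[tan(π/4+φ₂/2)/tan(π/4+φ₁/2)] = -0.0085;  Δφ = -0.0082 rad,  Δλ = -1.1371 rad
q = Δφ/Δψ = 0.9664
d = R·√(Δφ² + q²Δλ²) = 3437·1.09885 = 3777 nmi

3777 nmi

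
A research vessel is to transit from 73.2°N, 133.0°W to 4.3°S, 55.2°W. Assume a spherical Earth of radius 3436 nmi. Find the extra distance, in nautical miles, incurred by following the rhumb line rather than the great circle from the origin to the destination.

Great circle: cos σ = sin φ₁ sin φ₂ + cos φ₁ cos φ₂ cos Δλ,  σ = 1.5817 rad → d_gc = 5434.6 nmi
Rhumb line: Δψ = -1.9879, q = Δφ/Δψ = 0.6804, d_rh = R√(Δφ²+q²Δλ²) = 5628.4 nmi
Excess = 5628.4 − 5434.6 = 193.8 ≈ 194 nmi

194 nmi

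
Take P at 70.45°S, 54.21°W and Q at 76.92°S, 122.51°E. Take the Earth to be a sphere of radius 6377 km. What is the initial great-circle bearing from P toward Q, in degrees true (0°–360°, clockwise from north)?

178.6°

N = sin Δλ·cos φ₂ = +0.0129;  D = cos φ₁ sin φ₂ − sin φ₁ cos φ₂ cos Δλ = -0.5389
initial course = atan2(N, D) = 178.62°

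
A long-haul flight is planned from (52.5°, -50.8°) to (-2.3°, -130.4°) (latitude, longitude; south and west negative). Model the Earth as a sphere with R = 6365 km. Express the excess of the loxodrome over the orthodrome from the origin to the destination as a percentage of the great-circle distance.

Great circle: σ = 1.4928 rad → d_gc = Rσ = 9501.4 km
Rhumb: Δφ = -0.9564, Δλ = -1.3893, Δψ = -1.1206, q = Δφ/Δψ = 0.8535 → d_rh = R√(Δφ²+q²Δλ²) = 9696.7 km
Excess = (9696.7 − 9501.4) / 9501.4 = 195.3 / 9501.4 = 2.06% ≈ 2.1%

2.1%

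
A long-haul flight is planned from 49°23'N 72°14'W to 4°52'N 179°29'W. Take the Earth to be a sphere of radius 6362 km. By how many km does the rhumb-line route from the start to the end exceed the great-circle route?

506 km

Great circle: cos σ = sin φ₁ sin φ₂ + cos φ₁ cos φ₂ cos Δλ,  σ = 1.6991 rad → d_gc = 10809.7 km
Rhumb line: Δψ = -0.9090, q = Δφ/Δψ = 0.8547, d_rh = R√(Δφ²+q²Δλ²) = 11315.7 km
Excess = 11315.7 − 10809.7 = 506.0 ≈ 506 km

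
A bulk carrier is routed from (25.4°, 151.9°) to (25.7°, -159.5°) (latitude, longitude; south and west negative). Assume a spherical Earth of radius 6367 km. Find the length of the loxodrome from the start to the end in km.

Δψ = ln[tan(π/4+φ₂/2)/tan(π/4+φ₁/2)] = +0.0058;  Δφ = +0.0052 rad,  Δλ = +0.8482 rad
q = Δφ/Δψ = 0.9022
d = R·√(Δφ² + q²Δλ²) = 6367·0.76530 = 4873 km

4873 km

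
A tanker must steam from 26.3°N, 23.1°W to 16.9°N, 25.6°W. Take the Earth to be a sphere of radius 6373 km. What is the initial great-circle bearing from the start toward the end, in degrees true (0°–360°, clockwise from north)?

θ = atan2( sin Δλ·cos φ₂ ,  cos φ₁ sin φ₂ − sin φ₁ cos φ₂ cos Δλ )
  = atan2(-0.0417, -0.1629) = 194.37°

194.4°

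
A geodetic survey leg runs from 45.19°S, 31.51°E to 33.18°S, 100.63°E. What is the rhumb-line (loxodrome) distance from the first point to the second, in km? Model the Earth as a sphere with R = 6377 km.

6086 km

Rhumb course C = atan2(Δλ, Δψ) with Δψ = ln[tan(π/4+φ₂/2)/tan(π/4+φ₁/2)] = +0.2716, Δλ = +1.2064 → C = 77.31°
d = R·|Δφ| / |cos C| = 6377·0.20961 / 0.21964 = 6086 km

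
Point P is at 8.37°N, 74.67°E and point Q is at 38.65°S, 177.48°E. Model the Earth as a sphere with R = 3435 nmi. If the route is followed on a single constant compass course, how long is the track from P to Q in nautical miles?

6408 nmi

Rhumb course C = atan2(Δλ, Δψ) with Δψ = ln[tan(π/4+φ₂/2)/tan(π/4+φ₁/2)] = -0.8791, Δλ = +1.7944 → C = 116.10°
d = R·|Δφ| / |cos C| = 3435·0.82065 / 0.43994 = 6408 nmi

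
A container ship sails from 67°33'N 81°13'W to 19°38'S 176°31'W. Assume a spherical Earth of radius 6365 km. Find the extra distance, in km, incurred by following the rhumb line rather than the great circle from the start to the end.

453 km

Great circle: cos σ = sin φ₁ sin φ₂ + cos φ₁ cos φ₂ cos Δλ,  σ = 1.9217 rad → d_gc = 12231.7 km
Rhumb line: Δψ = -1.9667, q = Δφ/Δψ = 0.7737, d_rh = R√(Δφ²+q²Δλ²) = 12684.4 km
Excess = 12684.4 − 12231.7 = 452.7 ≈ 453 km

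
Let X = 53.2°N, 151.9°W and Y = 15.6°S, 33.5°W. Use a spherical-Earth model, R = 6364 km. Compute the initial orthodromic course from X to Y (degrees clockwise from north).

76.4°

θ = atan2( sin Δλ·cos φ₂ ,  cos φ₁ sin φ₂ − sin φ₁ cos φ₂ cos Δλ )
  = atan2(+0.8472, +0.2057) = 76.35°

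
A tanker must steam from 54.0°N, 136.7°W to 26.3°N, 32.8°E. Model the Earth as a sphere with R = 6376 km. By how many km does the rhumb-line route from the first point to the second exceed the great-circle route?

Great circle: cos σ = sin φ₁ sin φ₂ + cos φ₁ cos φ₂ cos Δλ,  σ = 1.7311 rad → d_gc = 11037.8 km
Rhumb line: Δψ = -0.6481, q = Δφ/Δψ = 0.7459, d_rh = R√(Δφ²+q²Δλ²) = 14403.6 km
Excess = 14403.6 − 11037.8 = 3365.8 ≈ 3366 km

3366 km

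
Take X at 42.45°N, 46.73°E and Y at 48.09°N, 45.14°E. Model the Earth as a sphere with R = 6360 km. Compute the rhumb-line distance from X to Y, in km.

638 km

Rhumb course C = atan2(Δλ, Δψ) with Δψ = ln[tan(π/4+φ₂/2)/tan(π/4+φ₁/2)] = +0.1400, Δλ = -0.0278 → C = 348.79°
d = R·|Δφ| / |cos C| = 6360·0.09844 / 0.98093 = 638 km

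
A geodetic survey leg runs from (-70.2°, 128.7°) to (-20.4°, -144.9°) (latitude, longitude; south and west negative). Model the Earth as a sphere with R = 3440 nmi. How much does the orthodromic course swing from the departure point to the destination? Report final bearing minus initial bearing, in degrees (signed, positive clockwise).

-72.7°

Initial bearing θ₁ = atan2(sin Δλ cos φ₂, cos φ₁ sin φ₂ − sin φ₁ cos φ₂ cos Δλ) = 93.83°
Final bearing θ₂ = (initial bearing from the destination back to the start) + 180° = 21.14°
Δθ = θ₂ − θ₁ = -72.7°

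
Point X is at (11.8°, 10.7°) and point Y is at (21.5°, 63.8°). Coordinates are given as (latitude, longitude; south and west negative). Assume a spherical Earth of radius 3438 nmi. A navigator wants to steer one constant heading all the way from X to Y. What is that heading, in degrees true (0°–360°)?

79.2°

Δψ = ln[tan(π/4+φ₂/2)/tan(π/4+φ₁/2)] = +0.1770
Δλ = +0.9268 rad (taken the short way round)
course = atan2(Δλ, Δψ) = 79.19°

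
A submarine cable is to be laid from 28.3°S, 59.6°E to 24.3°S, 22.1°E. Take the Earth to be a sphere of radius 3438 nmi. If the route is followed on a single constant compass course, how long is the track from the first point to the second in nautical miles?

2031 nmi

Δψ = ln[tan(π/4+φ₂/2)/tan(π/4+φ₁/2)] = +0.0779;  Δφ = +0.0698 rad,  Δλ = -0.6545 rad
q = Δφ/Δψ = 0.8962
d = R·√(Δφ² + q²Δλ²) = 3438·0.59071 = 2031 nmi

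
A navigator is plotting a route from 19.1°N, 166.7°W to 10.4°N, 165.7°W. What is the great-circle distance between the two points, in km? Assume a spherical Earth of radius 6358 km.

cos σ = sin φ₁ sin φ₂ + cos φ₁ cos φ₂ cos Δλ
      = sin(19.10°)sin(10.40°) + cos(19.10°)cos(10.40°)cos(1.00°) = 0.9884
σ = 8.753° → d = Rσ = 6358·0.15278 = 971 km

971 km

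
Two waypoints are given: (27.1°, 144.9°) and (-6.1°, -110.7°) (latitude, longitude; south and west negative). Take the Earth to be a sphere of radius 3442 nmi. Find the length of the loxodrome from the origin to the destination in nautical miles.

6393 nmi

Rhumb course C = atan2(Δλ, Δψ) with Δψ = ln[tan(π/4+φ₂/2)/tan(π/4+φ₁/2)] = -0.5983, Δλ = +1.8221 → C = 108.18°
d = R·|Δφ| / |cos C| = 3442·0.57945 / 0.31199 = 6393 nmi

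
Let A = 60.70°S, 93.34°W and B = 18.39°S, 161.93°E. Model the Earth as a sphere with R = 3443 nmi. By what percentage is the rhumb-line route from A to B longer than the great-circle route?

7.6%

Great circle: σ = 1.4131 rad → d_gc = Rσ = 4865.3 nmi
Rhumb: Δφ = +0.7384, Δλ = -1.8279, Δψ = +1.0150, q = Δφ/Δψ = 0.7275 → d_rh = R√(Δφ²+q²Δλ²) = 5237.1 nmi
Excess = (5237.1 − 4865.3) / 4865.3 = 371.8 / 4865.3 = 7.64% ≈ 7.6%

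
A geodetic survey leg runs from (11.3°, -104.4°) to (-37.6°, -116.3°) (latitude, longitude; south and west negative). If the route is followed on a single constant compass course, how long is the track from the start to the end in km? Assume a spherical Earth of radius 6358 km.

Δψ = ln[tan(π/4+φ₂/2)/tan(π/4+φ₁/2)] = -0.9077;  Δφ = -0.8535 rad,  Δλ = -0.2077 rad
q = Δφ/Δψ = 0.9403
d = R·√(Δφ² + q²Δλ²) = 6358·0.87552 = 5567 km

5567 km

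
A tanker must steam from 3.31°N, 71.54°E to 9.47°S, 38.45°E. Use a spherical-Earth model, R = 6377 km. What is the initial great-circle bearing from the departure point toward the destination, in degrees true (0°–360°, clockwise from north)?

N = sin Δλ·cos φ₂ = -0.5385;  D = cos φ₁ sin φ₂ − sin φ₁ cos φ₂ cos Δλ = -0.2120
initial course = atan2(N, D) = 248.51°

248.5°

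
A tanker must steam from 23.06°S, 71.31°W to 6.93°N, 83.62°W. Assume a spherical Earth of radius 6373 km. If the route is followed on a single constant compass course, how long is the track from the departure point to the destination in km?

3595 km

Rhumb course C = atan2(Δλ, Δψ) with Δψ = ln[tan(π/4+φ₂/2)/tan(π/4+φ₁/2)] = +0.5350, Δλ = -0.2149 → C = 338.12°
d = R·|Δφ| / |cos C| = 6373·0.52342 / 0.92798 = 3595 km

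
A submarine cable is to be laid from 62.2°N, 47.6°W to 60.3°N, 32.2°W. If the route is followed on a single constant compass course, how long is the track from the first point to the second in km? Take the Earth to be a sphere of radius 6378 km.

851 km

Δψ = ln[tan(π/4+φ₂/2)/tan(π/4+φ₁/2)] = -0.0690;  Δφ = -0.0332 rad,  Δλ = +0.2688 rad
q = Δφ/Δψ = 0.4808
d = R·√(Δφ² + q²Δλ²) = 6378·0.13342 = 851 km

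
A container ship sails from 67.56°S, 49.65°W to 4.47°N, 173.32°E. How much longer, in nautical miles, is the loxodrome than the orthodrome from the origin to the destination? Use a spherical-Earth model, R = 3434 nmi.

Great circle: cos σ = sin φ₁ sin φ₂ + cos φ₁ cos φ₂ cos Δλ,  σ = 1.9289 rad → d_gc = 6623.8 nmi
Rhumb line: Δψ = +1.6957, q = Δφ/Δψ = 0.7414, d_rh = R√(Δφ²+q²Δλ²) = 7463.9 nmi
Excess = 7463.9 − 6623.8 = 840.1 ≈ 840 nmi

840 nmi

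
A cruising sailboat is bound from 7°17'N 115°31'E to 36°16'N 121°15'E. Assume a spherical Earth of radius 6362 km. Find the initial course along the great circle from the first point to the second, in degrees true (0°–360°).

N = sin Δλ·cos φ₂ = +0.0805;  D = cos φ₁ sin φ₂ − sin φ₁ cos φ₂ cos Δλ = +0.4851
initial course = atan2(N, D) = 9.43°

9.4°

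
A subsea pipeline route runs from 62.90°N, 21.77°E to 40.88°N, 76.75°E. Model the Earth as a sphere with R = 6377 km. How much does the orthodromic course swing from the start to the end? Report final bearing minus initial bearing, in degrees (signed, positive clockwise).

+45.3°

Initial bearing θ₁ = atan2(sin Δλ cos φ₂, cos φ₁ sin φ₂ − sin φ₁ cos φ₂ cos Δλ) = 98.10°
Final bearing θ₂ = (initial bearing from the destination back to the start) + 180° = 143.38°
Δθ = θ₂ − θ₁ = +45.3°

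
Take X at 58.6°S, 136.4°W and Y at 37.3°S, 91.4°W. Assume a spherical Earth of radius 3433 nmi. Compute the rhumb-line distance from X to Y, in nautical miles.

Rhumb course C = atan2(Δλ, Δψ) with Δψ = ln[tan(π/4+φ₂/2)/tan(π/4+φ₁/2)] = +0.5665, Δλ = +0.7854 → C = 54.20°
d = R·|Δφ| / |cos C| = 3433·0.37176 / 0.58502 = 2182 nmi

2182 nmi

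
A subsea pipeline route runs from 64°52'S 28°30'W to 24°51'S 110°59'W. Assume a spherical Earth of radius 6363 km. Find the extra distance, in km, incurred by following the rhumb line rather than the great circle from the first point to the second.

367 km

Great circle: cos σ = sin φ₁ sin φ₂ + cos φ₁ cos φ₂ cos Δλ,  σ = 1.1253 rad → d_gc = 7160.5 km
Rhumb line: Δψ = +1.0530, q = Δφ/Δψ = 0.6633, d_rh = R√(Δφ²+q²Δλ²) = 7527.7 km
Excess = 7527.7 − 7160.5 = 367.2 ≈ 367 km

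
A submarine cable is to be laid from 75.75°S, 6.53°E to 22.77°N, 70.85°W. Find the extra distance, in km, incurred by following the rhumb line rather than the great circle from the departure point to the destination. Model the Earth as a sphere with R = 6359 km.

344 km

Great circle: cos σ = sin φ₁ sin φ₂ + cos φ₁ cos φ₂ cos Δλ,  σ = 1.9024 rad → d_gc = 12097.2 km
Rhumb line: Δψ = +2.4877, q = Δφ/Δψ = 0.6912, d_rh = R√(Δφ²+q²Δλ²) = 12441.6 km
Excess = 12441.6 − 12097.2 = 344.4 ≈ 344 km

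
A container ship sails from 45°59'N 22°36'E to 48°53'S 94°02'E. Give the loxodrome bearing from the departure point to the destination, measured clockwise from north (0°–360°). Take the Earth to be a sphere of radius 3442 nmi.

Δψ = ln[tan(π/4+φ₂/2)/tan(π/4+φ₁/2)] = -1.8866
Δλ = +1.2467 rad (taken the short way round)
course = atan2(Δλ, Δψ) = 146.54°

146.5°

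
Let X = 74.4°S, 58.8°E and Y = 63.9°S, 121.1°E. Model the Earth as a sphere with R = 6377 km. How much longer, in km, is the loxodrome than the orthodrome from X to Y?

Great circle: cos σ = sin φ₁ sin φ₂ + cos φ₁ cos φ₂ cos Δλ,  σ = 0.4029 rad → d_gc = 2569.1 km
Rhumb line: Δψ = +0.5260, q = Δφ/Δψ = 0.3484, d_rh = R√(Δφ²+q²Δλ²) = 2683.8 km
Excess = 2683.8 − 2569.1 = 114.7 ≈ 115 km

115 km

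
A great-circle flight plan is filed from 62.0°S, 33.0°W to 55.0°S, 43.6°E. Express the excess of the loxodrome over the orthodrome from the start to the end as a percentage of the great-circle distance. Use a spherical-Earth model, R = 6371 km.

Great circle: σ = 0.6670 rad → d_gc = Rσ = 4249.5 km
Rhumb: Δφ = +0.1222, Δλ = +1.3369, Δψ = +0.2348, q = Δφ/Δψ = 0.5204 → d_rh = R√(Δφ²+q²Δλ²) = 4500.6 km
Excess = (4500.6 − 4249.5) / 4249.5 = 251.1 / 4249.5 = 5.91% ≈ 5.9%

5.9%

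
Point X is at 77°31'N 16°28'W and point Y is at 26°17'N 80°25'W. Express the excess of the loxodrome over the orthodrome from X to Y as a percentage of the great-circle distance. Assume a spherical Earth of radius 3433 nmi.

3.5%

Great circle: σ = 1.0269 rad → d_gc = Rσ = 3525.4 nmi
Rhumb: Δφ = -0.8942, Δλ = -1.1161, Δψ = -1.7373, q = Δφ/Δψ = 0.5147 → d_rh = R√(Δφ²+q²Δλ²) = 3648.7 nmi
Excess = (3648.7 − 3525.4) / 3525.4 = 123.3 / 3525.4 = 3.50% ≈ 3.5%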